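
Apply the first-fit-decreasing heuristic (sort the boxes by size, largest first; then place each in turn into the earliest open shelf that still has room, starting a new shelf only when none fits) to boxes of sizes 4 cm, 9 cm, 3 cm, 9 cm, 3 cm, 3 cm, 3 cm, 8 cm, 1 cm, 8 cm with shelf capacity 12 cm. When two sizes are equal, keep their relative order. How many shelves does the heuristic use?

5

Sorted descending: 9, 9, 8, 8, 4, 3, 3, 3, 3, 1.
  9 → shelf 1 (new)  [load 9/12]
  9 → shelf 2 (new)  [load 9/12]
  8 → shelf 3 (new)  [load 8/12]
  8 → shelf 4 (new)  [load 8/12]
  4 → shelf 3  [load 12/12]
  3 → shelf 1  [load 12/12]
  3 → shelf 2  [load 12/12]
  3 → shelf 4  [load 11/12]
  3 → shelf 5 (new)  [load 3/12]
  1 → shelf 4  [load 12/12]
5 shelves opened.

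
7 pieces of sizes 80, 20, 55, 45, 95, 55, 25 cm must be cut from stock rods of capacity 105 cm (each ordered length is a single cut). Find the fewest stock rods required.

Total = 95 + 80 + 55 + 55 + 45 + 25 + 20 = 375 cm.
Lower bound: ⌈375/105⌉ = 4 stock rods.
A packing using 4 stock rods:
  stock rod 1: 95 = 95
  stock rod 2: 80 + 25 = 105
  stock rod 3: 55 + 45 = 100
  stock rod 4: 55 + 20 = 75
This matches the lower bound, so 4 is optimal.

4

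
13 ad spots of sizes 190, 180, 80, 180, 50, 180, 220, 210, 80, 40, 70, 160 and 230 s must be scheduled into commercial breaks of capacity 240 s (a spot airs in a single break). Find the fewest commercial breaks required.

Total = 230 + 220 + 210 + 190 + 180 + 180 + 180 + 160 + 80 + 80 + 70 + 50 + 40 = 1870 s.
Lower bound: ⌈1870/240⌉ = 8 commercial breaks.
A packing using 9 commercial breaks:
  break 1: 230 = 230
  break 2: 220 = 220
  break 3: 210 = 210
  break 4: 190 + 50 = 240
  break 5: 180 + 40 = 220
  break 6: 180 = 180
  break 7: 180 = 180
  break 8: 160 + 80 = 240
  break 9: 80 + 70 = 150
No arrangement into 8 commercial breaks stays within capacity, so 9 is optimal.

9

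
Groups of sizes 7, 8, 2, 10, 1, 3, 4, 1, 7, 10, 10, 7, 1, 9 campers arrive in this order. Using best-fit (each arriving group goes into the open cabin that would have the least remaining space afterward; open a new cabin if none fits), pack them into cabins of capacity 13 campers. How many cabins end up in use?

  7 → cabin 1 (new)  [load 7/13]
  8 → cabin 2 (new)  [load 8/13]
  2 → cabin 2  [load 10/13]
  10 → cabin 3 (new)  [load 10/13]
  1 → cabin 2  [load 11/13]
  3 → cabin 3  [load 13/13]
  4 → cabin 1  [load 11/13]
  1 → cabin 1  [load 12/13]
  7 → cabin 4 (new)  [load 7/13]
  10 → cabin 5 (new)  [load 10/13]
  10 → cabin 6 (new)  [load 10/13]
  7 → cabin 7 (new)  [load 7/13]
  1 → cabin 1  [load 13/13]
  9 → cabin 8 (new)  [load 9/13]
8 cabins opened.

8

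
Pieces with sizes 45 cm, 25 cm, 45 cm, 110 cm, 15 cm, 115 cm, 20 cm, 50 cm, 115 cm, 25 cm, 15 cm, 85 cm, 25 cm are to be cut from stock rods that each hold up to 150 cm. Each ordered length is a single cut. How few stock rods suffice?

5

Total = 115 + 115 + 110 + 85 + 50 + 45 + 45 + 25 + 25 + 25 + 20 + 15 + 15 = 690 cm.
Lower bound: ⌈690/150⌉ = 5 stock rods.
A packing using 5 stock rods:
  stock rod 1: 115 + 25 = 140
  stock rod 2: 115 + 25 = 140
  stock rod 3: 110 + 25 + 15 = 150
  stock rod 4: 85 + 50 + 15 = 150
  stock rod 5: 45 + 45 + 20 = 110
This matches the lower bound, so 5 is optimal.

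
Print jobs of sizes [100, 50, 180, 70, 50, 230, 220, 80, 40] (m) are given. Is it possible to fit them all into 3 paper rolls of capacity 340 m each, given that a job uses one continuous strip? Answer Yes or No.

Total = 1020 m; ⌈1020/340⌉ = 3.
The bound of 3 does not rule out 3, but exhaustive search shows no assignment into 3 paper rolls of capacity 340 m exists — the minimum is 4.

No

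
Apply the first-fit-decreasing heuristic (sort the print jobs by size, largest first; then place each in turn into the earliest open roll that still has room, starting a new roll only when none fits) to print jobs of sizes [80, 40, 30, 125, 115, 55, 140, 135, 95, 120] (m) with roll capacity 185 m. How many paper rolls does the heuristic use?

6

Sorted descending: 140, 135, 125, 120, 115, 95, 80, 55, 40, 30.
  140 → roll 1 (new)  [load 140/185]
  135 → roll 2 (new)  [load 135/185]
  125 → roll 3 (new)  [load 125/185]
  120 → roll 4 (new)  [load 120/185]
  115 → roll 5 (new)  [load 115/185]
  95 → roll 6 (new)  [load 95/185]
  80 → roll 6  [load 175/185]
  55 → roll 3  [load 180/185]
  40 → roll 1  [load 180/185]
  30 → roll 2  [load 165/185]
6 paper rolls opened.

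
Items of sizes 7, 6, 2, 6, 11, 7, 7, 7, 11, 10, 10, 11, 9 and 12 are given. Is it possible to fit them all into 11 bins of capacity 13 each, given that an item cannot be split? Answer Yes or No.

Yes

A valid assignment using 11 bins:
  bin 1: 12 = 12
  bin 2: 11 + 2 = 13
  bin 3: 11 = 11
  bin 4: 11 = 11
  bin 5: 10 = 10
  bin 6: 10 = 10
  bin 7: 9 = 9
  bin 8: 7 + 6 = 13
  bin 9: 7 + 6 = 13
  bin 10: 7 = 7
  bin 11: 7 = 7
Every load is within 13, so 11 bins suffice.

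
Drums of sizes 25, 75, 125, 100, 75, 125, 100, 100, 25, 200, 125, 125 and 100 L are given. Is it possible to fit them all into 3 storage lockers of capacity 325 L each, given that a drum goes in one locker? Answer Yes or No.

No

Total = 1300 L; ⌈1300/325⌉ = 4.
At least 4 storage lockers are required, but only 3 are allowed.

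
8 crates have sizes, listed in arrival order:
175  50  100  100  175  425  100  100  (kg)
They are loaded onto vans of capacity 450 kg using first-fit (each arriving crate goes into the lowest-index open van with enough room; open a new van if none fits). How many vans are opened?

  175 → van 1 (new)  [load 175/450]
  50 → van 1  [load 225/450]
  100 → van 1  [load 325/450]
  100 → van 1  [load 425/450]
  175 → van 2 (new)  [load 175/450]
  425 → van 3 (new)  [load 425/450]
  100 → van 2  [load 275/450]
  100 → van 2  [load 375/450]
3 vans opened.

3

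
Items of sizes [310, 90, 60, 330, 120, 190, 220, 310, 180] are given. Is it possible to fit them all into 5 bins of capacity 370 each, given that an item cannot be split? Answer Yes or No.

No

Total = 1810; ⌈1810/370⌉ = 5.
The bound of 5 does not rule out 5, but exhaustive search shows no assignment into 5 bins of capacity 370 exists — the minimum is 6.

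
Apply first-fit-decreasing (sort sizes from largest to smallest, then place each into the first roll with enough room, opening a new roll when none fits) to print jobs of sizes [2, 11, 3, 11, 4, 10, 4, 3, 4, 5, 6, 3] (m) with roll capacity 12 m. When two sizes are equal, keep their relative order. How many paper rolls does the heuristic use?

Sorted descending: 11, 11, 10, 6, 5, 4, 4, 4, 3, 3, 3, 2.
  11 → roll 1 (new)  [load 11/12]
  11 → roll 2 (new)  [load 11/12]
  10 → roll 3 (new)  [load 10/12]
  6 → roll 4 (new)  [load 6/12]
  5 → roll 4  [load 11/12]
  4 → roll 5 (new)  [load 4/12]
  4 → roll 5  [load 8/12]
  4 → roll 5  [load 12/12]
  3 → roll 6 (new)  [load 3/12]
  3 → roll 6  [load 6/12]
  3 → roll 6  [load 9/12]
  2 → roll 3  [load 12/12]
6 paper rolls opened.

6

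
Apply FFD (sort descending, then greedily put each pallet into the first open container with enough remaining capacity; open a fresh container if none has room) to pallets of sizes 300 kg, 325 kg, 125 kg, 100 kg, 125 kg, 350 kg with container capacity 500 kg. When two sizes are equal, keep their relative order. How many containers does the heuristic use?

3

Sorted descending: 350, 325, 300, 125, 125, 100.
  350 → container 1 (new)  [load 350/500]
  325 → container 2 (new)  [load 325/500]
  300 → container 3 (new)  [load 300/500]
  125 → container 1  [load 475/500]
  125 → container 2  [load 450/500]
  100 → container 3  [load 400/500]
3 containers opened.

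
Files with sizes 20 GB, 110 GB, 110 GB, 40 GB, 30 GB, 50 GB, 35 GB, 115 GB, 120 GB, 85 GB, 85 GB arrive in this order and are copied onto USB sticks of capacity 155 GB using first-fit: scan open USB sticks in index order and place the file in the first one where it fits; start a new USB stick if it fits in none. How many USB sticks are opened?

  20 → USB stick 1 (new)  [load 20/155]
  110 → USB stick 1  [load 130/155]
  110 → USB stick 2 (new)  [load 110/155]
  40 → USB stick 2  [load 150/155]
  30 → USB stick 3 (new)  [load 30/155]
  50 → USB stick 3  [load 80/155]
  35 → USB stick 3  [load 115/155]
  115 → USB stick 4 (new)  [load 115/155]
  120 → USB stick 5 (new)  [load 120/155]
  85 → USB stick 6 (new)  [load 85/155]
  85 → USB stick 7 (new)  [load 85/155]
7 USB sticks opened.

7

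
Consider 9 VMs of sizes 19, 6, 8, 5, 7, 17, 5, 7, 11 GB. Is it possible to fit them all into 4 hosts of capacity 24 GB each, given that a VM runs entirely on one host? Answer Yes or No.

A valid assignment using 4 hosts:
  host 1: 19 + 5 = 24
  host 2: 17 + 7 = 24
  host 3: 11 + 8 + 5 = 24
  host 4: 7 + 6 = 13
Every load is within 24 GB, so 4 hosts suffice.

Yes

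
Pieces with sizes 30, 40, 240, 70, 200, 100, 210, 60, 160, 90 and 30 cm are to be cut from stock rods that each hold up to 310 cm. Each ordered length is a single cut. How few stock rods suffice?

4

Total = 240 + 210 + 200 + 160 + 100 + 90 + 70 + 60 + 40 + 30 + 30 = 1230 cm.
Lower bound: ⌈1230/310⌉ = 4 stock rods.
A packing using 4 stock rods:
  stock rod 1: 240 + 70 = 310
  stock rod 2: 210 + 100 = 310
  stock rod 3: 200 + 60 + 40 = 300
  stock rod 4: 160 + 90 + 30 + 30 = 310
This matches the lower bound, so 4 is optimal.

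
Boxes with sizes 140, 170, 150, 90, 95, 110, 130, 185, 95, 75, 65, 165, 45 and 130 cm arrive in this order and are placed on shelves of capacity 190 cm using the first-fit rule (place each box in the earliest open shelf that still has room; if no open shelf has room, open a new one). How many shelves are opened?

  140 → shelf 1 (new)  [load 140/190]
  170 → shelf 2 (new)  [load 170/190]
  150 → shelf 3 (new)  [load 150/190]
  90 → shelf 4 (new)  [load 90/190]
  95 → shelf 4  [load 185/190]
  110 → shelf 5 (new)  [load 110/190]
  130 → shelf 6 (new)  [load 130/190]
  185 → shelf 7 (new)  [load 185/190]
  95 → shelf 8 (new)  [load 95/190]
  75 → shelf 5  [load 185/190]
  65 → shelf 8  [load 160/190]
  165 → shelf 9 (new)  [load 165/190]
  45 → shelf 1  [load 185/190]
  130 → shelf 10 (new)  [load 130/190]
10 shelves opened.

10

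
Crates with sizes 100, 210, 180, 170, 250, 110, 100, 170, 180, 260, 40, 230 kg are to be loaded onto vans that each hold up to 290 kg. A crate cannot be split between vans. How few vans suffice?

8

Total = 260 + 250 + 230 + 210 + 180 + 180 + 170 + 170 + 110 + 100 + 100 + 40 = 2000 kg.
Lower bound: ⌈2000/290⌉ = 7 vans.
Also, 8 crates each exceed 145 kg, and no two of those can share a van, so at least 8 vans are needed.
A packing using 8 vans:
  van 1: 260 = 260
  van 2: 250 + 40 = 290
  van 3: 230 = 230
  van 4: 210 = 210
  van 5: 180 + 110 = 290
  van 6: 180 + 100 = 280
  van 7: 170 + 100 = 270
  van 8: 170 = 170
This matches the lower bound, so 8 is optimal.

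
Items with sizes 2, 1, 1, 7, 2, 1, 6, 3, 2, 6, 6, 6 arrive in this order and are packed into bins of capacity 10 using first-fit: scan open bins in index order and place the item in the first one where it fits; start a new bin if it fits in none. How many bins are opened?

6

  2 → bin 1 (new)  [load 2/10]
  1 → bin 1  [load 3/10]
  1 → bin 1  [load 4/10]
  7 → bin 2 (new)  [load 7/10]
  2 → bin 1  [load 6/10]
  1 → bin 1  [load 7/10]
  6 → bin 3 (new)  [load 6/10]
  3 → bin 1  [load 10/10]
  2 → bin 2  [load 9/10]
  6 → bin 4 (new)  [load 6/10]
  6 → bin 5 (new)  [load 6/10]
  6 → bin 6 (new)  [load 6/10]
6 bins opened.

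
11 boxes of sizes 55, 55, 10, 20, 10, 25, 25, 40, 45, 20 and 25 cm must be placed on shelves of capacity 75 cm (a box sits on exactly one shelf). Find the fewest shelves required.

5

Total = 55 + 55 + 45 + 40 + 25 + 25 + 25 + 20 + 20 + 10 + 10 = 330 cm.
Lower bound: ⌈330/75⌉ = 5 shelves.
A packing using 5 shelves:
  shelf 1: 55 + 20 = 75
  shelf 2: 55 + 20 = 75
  shelf 3: 45 + 25 = 70
  shelf 4: 40 + 25 + 10 = 75
  shelf 5: 25 + 10 = 35
This matches the lower bound, so 5 is optimal.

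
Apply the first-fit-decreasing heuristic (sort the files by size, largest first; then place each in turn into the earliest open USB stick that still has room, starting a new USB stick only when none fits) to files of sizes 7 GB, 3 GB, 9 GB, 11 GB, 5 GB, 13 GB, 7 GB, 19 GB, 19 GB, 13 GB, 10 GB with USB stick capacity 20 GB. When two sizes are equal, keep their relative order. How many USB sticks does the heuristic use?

6

Sorted descending: 19, 19, 13, 13, 11, 10, 9, 7, 7, 5, 3.
  19 → USB stick 1 (new)  [load 19/20]
  19 → USB stick 2 (new)  [load 19/20]
  13 → USB stick 3 (new)  [load 13/20]
  13 → USB stick 4 (new)  [load 13/20]
  11 → USB stick 5 (new)  [load 11/20]
  10 → USB stick 6 (new)  [load 10/20]
  9 → USB stick 5  [load 20/20]
  7 → USB stick 3  [load 20/20]
  7 → USB stick 4  [load 20/20]
  5 → USB stick 6  [load 15/20]
  3 → USB stick 6  [load 18/20]
6 USB sticks opened.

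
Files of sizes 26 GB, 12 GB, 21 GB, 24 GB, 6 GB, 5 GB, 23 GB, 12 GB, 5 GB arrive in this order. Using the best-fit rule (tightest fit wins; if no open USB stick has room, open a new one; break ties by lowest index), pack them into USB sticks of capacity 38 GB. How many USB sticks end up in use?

4

  26 → USB stick 1 (new)  [load 26/38]
  12 → USB stick 1  [load 38/38]
  21 → USB stick 2 (new)  [load 21/38]
  24 → USB stick 3 (new)  [load 24/38]
  6 → USB stick 3  [load 30/38]
  5 → USB stick 3  [load 35/38]
  23 → USB stick 4 (new)  [load 23/38]
  12 → USB stick 4  [load 35/38]
  5 → USB stick 2  [load 26/38]
4 USB sticks opened.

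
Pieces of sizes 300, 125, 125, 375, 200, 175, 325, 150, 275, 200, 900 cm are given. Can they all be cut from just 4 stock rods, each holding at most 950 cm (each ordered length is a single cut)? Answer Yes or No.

A valid assignment using 4 stock rods:
  stock rod 1: 900 = 900
  stock rod 2: 375 + 325 + 200 = 900
  stock rod 3: 300 + 275 + 200 + 175 = 950
  stock rod 4: 150 + 125 + 125 = 400
Every load is within 950 cm, so 4 stock rods suffice.

Yes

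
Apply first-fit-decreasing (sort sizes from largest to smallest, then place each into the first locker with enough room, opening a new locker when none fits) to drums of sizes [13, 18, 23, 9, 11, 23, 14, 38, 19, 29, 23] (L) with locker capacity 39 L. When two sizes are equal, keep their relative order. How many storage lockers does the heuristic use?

Sorted descending: 38, 29, 23, 23, 23, 19, 18, 14, 13, 11, 9.
  38 → locker 1 (new)  [load 38/39]
  29 → locker 2 (new)  [load 29/39]
  23 → locker 3 (new)  [load 23/39]
  23 → locker 4 (new)  [load 23/39]
  23 → locker 5 (new)  [load 23/39]
  19 → locker 6 (new)  [load 19/39]
  18 → locker 6  [load 37/39]
  14 → locker 3  [load 37/39]
  13 → locker 4  [load 36/39]
  11 → locker 5  [load 34/39]
  9 → locker 2  [load 38/39]
6 storage lockers opened.

6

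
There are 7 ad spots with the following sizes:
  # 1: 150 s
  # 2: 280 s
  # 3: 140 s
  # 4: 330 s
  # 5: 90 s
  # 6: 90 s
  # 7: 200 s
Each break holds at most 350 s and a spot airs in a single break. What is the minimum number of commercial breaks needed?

Total = 330 + 280 + 200 + 150 + 140 + 90 + 90 = 1280 s.
Lower bound: ⌈1280/350⌉ = 4 commercial breaks.
A packing using 4 commercial breaks:
  break 1: 330 = 330
  break 2: 280 = 280
  break 3: 200 + 150 = 350
  break 4: 140 + 90 + 90 = 320
This matches the lower bound, so 4 is optimal.

4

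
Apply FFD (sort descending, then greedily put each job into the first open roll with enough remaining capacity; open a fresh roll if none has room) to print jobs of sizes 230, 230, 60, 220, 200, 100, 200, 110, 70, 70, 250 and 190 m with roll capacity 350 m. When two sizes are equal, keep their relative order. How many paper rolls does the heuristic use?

Sorted descending: 250, 230, 230, 220, 200, 200, 190, 110, 100, 70, 70, 60.
  250 → roll 1 (new)  [load 250/350]
  230 → roll 2 (new)  [load 230/350]
  230 → roll 3 (new)  [load 230/350]
  220 → roll 4 (new)  [load 220/350]
  200 → roll 5 (new)  [load 200/350]
  200 → roll 6 (new)  [load 200/350]
  190 → roll 7 (new)  [load 190/350]
  110 → roll 2  [load 340/350]
  100 → roll 1  [load 350/350]
  70 → roll 3  [load 300/350]
  70 → roll 4  [load 290/350]
  60 → roll 4  [load 350/350]
7 paper rolls opened.

7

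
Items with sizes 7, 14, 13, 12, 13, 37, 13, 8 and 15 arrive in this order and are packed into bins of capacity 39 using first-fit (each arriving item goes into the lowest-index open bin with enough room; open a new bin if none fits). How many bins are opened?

4

  7 → bin 1 (new)  [load 7/39]
  14 → bin 1  [load 21/39]
  13 → bin 1  [load 34/39]
  12 → bin 2 (new)  [load 12/39]
  13 → bin 2  [load 25/39]
  37 → bin 3 (new)  [load 37/39]
  13 → bin 2  [load 38/39]
  8 → bin 4 (new)  [load 8/39]
  15 → bin 4  [load 23/39]
4 bins opened.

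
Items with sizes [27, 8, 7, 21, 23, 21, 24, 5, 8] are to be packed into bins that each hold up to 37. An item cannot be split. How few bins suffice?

5

Total = 27 + 24 + 23 + 21 + 21 + 8 + 8 + 7 + 5 = 144.
Lower bound: ⌈144/37⌉ = 4 bins.
Also, 5 items each exceed 37/2, and no two of those can share a bin, so at least 5 bins are needed.
A packing using 5 bins:
  bin 1: 27 + 8 = 35
  bin 2: 24 + 8 + 5 = 37
  bin 3: 23 + 7 = 30
  bin 4: 21 = 21
  bin 5: 21 = 21
This matches the lower bound, so 5 is optimal.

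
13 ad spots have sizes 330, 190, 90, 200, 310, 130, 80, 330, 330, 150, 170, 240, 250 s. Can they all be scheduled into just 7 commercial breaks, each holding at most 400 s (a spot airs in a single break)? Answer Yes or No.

No

Total = 2800 s; ⌈2800/400⌉ = 7.
The bound of 7 does not rule out 7, but exhaustive search shows no assignment into 7 commercial breaks of capacity 400 s exists — the minimum is 8.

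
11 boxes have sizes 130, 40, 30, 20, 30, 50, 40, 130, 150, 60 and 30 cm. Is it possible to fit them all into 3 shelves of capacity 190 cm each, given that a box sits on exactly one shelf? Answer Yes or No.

Total = 710 cm; ⌈710/190⌉ = 4.
At least 4 shelves are required, but only 3 are allowed.

No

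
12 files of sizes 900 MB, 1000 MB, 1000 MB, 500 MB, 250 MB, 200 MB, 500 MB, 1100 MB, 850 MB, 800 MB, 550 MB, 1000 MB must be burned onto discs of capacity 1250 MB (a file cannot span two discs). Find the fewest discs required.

Total = 1100 + 1000 + 1000 + 1000 + 900 + 850 + 800 + 550 + 500 + 500 + 250 + 200 = 8650 MB.
Lower bound: ⌈8650/1250⌉ = 7 discs.
A packing using 9 discs:
  disc 1: 1100 = 1100
  disc 2: 1000 + 250 = 1250
  disc 3: 1000 + 200 = 1200
  disc 4: 1000 = 1000
  disc 5: 900 = 900
  disc 6: 850 = 850
  disc 7: 800 = 800
  disc 8: 550 + 500 = 1050
  disc 9: 500 = 500
No arrangement into 8 discs stays within capacity, so 9 is optimal.

9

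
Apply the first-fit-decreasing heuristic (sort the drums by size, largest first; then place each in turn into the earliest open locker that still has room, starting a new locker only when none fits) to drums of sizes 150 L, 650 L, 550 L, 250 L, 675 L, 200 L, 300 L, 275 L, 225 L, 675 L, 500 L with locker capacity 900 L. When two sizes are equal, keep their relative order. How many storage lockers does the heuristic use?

Sorted descending: 675, 675, 650, 550, 500, 300, 275, 250, 225, 200, 150.
  675 → locker 1 (new)  [load 675/900]
  675 → locker 2 (new)  [load 675/900]
  650 → locker 3 (new)  [load 650/900]
  550 → locker 4 (new)  [load 550/900]
  500 → locker 5 (new)  [load 500/900]
  300 → locker 4  [load 850/900]
  275 → locker 5  [load 775/900]
  250 → locker 3  [load 900/900]
  225 → locker 1  [load 900/900]
  200 → locker 2  [load 875/900]
  150 → locker 6 (new)  [load 150/900]
6 storage lockers opened.

6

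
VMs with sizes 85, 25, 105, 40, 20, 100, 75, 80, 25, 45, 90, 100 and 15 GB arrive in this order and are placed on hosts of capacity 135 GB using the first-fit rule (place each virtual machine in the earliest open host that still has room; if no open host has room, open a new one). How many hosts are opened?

  85 → host 1 (new)  [load 85/135]
  25 → host 1  [load 110/135]
  105 → host 2 (new)  [load 105/135]
  40 → host 3 (new)  [load 40/135]
  20 → host 1  [load 130/135]
  100 → host 4 (new)  [load 100/135]
  75 → host 3  [load 115/135]
  80 → host 5 (new)  [load 80/135]
  25 → host 2  [load 130/135]
  45 → host 5  [load 125/135]
  90 → host 6 (new)  [load 90/135]
  100 → host 7 (new)  [load 100/135]
  15 → host 3  [load 130/135]
7 hosts opened.

7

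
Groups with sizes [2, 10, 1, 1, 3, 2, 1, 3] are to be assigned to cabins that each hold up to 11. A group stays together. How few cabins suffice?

3

Total = 10 + 3 + 3 + 2 + 2 + 1 + 1 + 1 = 23.
Lower bound: ⌈23/11⌉ = 3 cabins.
A packing using 3 cabins:
  cabin 1: 10 + 1 = 11
  cabin 2: 3 + 3 + 2 + 2 + 1 = 11
  cabin 3: 1 = 1
This matches the lower bound, so 3 is optimal.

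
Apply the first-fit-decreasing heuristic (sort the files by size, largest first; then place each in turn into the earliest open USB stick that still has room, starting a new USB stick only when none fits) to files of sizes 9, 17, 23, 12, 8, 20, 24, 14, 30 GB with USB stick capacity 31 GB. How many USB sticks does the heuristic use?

6

Sorted descending: 30, 24, 23, 20, 17, 14, 12, 9, 8.
  30 → USB stick 1 (new)  [load 30/31]
  24 → USB stick 2 (new)  [load 24/31]
  23 → USB stick 3 (new)  [load 23/31]
  20 → USB stick 4 (new)  [load 20/31]
  17 → USB stick 5 (new)  [load 17/31]
  14 → USB stick 5  [load 31/31]
  12 → USB stick 6 (new)  [load 12/31]
  9 → USB stick 4  [load 29/31]
  8 → USB stick 3  [load 31/31]
6 USB sticks opened.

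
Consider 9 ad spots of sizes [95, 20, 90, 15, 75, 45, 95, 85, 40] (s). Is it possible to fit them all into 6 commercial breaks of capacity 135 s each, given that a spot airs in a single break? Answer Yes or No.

A valid assignment using 5 commercial breaks:
  break 1: 95 + 40 = 135
  break 2: 95 + 20 + 15 = 130
  break 3: 90 + 45 = 135
  break 4: 85 = 85
  break 5: 75 = 75
That uses only 5 ≤ 6, so 6 commercial breaks are enough.

Yes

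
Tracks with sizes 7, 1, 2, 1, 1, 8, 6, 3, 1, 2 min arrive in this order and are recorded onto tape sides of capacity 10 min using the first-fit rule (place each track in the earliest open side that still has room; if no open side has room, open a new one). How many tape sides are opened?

4

  7 → side 1 (new)  [load 7/10]
  1 → side 1  [load 8/10]
  2 → side 1  [load 10/10]
  1 → side 2 (new)  [load 1/10]
  1 → side 2  [load 2/10]
  8 → side 2  [load 10/10]
  6 → side 3 (new)  [load 6/10]
  3 → side 3  [load 9/10]
  1 → side 3  [load 10/10]
  2 → side 4 (new)  [load 2/10]
4 tape sides opened.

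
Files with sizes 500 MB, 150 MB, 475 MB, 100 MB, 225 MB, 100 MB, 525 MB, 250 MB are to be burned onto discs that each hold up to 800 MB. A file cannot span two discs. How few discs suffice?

3

Total = 525 + 500 + 475 + 250 + 225 + 150 + 100 + 100 = 2325 MB.
Lower bound: ⌈2325/800⌉ = 3 discs.
A packing using 3 discs:
  disc 1: 525 + 250 = 775
  disc 2: 500 + 150 + 100 = 750
  disc 3: 475 + 225 + 100 = 800
This matches the lower bound, so 3 is optimal.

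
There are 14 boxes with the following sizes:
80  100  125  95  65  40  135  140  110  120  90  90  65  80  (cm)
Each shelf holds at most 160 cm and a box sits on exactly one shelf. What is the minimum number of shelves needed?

Total = 140 + 135 + 125 + 120 + 110 + 100 + 95 + 90 + 90 + 80 + 80 + 65 + 65 + 40 = 1335 cm.
Lower bound: ⌈1335/160⌉ = 9 shelves.
A packing using 10 shelves:
  shelf 1: 140 = 140
  shelf 2: 135 = 135
  shelf 3: 125 = 125
  shelf 4: 120 + 40 = 160
  shelf 5: 110 = 110
  shelf 6: 100 = 100
  shelf 7: 95 + 65 = 160
  shelf 8: 90 + 65 = 155
  shelf 9: 90 = 90
  shelf 10: 80 + 80 = 160
No arrangement into 9 shelves stays within capacity, so 10 is optimal.

10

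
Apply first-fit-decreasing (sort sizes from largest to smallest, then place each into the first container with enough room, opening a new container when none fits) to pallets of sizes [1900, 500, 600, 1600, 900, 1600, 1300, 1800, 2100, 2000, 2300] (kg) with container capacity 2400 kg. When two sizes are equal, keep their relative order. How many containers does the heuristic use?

8

Sorted descending: 2300, 2100, 2000, 1900, 1800, 1600, 1600, 1300, 900, 600, 500.
  2300 → container 1 (new)  [load 2300/2400]
  2100 → container 2 (new)  [load 2100/2400]
  2000 → container 3 (new)  [load 2000/2400]
  1900 → container 4 (new)  [load 1900/2400]
  1800 → container 5 (new)  [load 1800/2400]
  1600 → container 6 (new)  [load 1600/2400]
  1600 → container 7 (new)  [load 1600/2400]
  1300 → container 8 (new)  [load 1300/2400]
  900 → container 8  [load 2200/2400]
  600 → container 5  [load 2400/2400]
  500 → container 4  [load 2400/2400]
8 containers opened.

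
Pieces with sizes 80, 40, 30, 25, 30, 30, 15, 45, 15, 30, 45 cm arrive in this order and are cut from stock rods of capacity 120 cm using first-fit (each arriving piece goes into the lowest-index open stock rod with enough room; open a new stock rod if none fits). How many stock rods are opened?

  80 → stock rod 1 (new)  [load 80/120]
  40 → stock rod 1  [load 120/120]
  30 → stock rod 2 (new)  [load 30/120]
  25 → stock rod 2  [load 55/120]
  30 → stock rod 2  [load 85/120]
  30 → stock rod 2  [load 115/120]
  15 → stock rod 3 (new)  [load 15/120]
  45 → stock rod 3  [load 60/120]
  15 → stock rod 3  [load 75/120]
  30 → stock rod 3  [load 105/120]
  45 → stock rod 4 (new)  [load 45/120]
4 stock rods opened.

4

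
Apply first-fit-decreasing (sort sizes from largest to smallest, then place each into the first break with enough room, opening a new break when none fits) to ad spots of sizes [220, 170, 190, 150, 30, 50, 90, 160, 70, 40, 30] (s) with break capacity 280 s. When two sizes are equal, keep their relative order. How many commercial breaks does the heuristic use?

5

Sorted descending: 220, 190, 170, 160, 150, 90, 70, 50, 40, 30, 30.
  220 → break 1 (new)  [load 220/280]
  190 → break 2 (new)  [load 190/280]
  170 → break 3 (new)  [load 170/280]
  160 → break 4 (new)  [load 160/280]
  150 → break 5 (new)  [load 150/280]
  90 → break 2  [load 280/280]
  70 → break 3  [load 240/280]
  50 → break 1  [load 270/280]
  40 → break 3  [load 280/280]
  30 → break 4  [load 190/280]
  30 → break 4  [load 220/280]
5 commercial breaks opened.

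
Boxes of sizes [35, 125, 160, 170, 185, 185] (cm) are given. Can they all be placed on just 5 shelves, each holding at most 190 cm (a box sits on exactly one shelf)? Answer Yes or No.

Yes

A valid assignment using 5 shelves:
  shelf 1: 185 = 185
  shelf 2: 185 = 185
  shelf 3: 170 = 170
  shelf 4: 160 = 160
  shelf 5: 125 + 35 = 160
Every load is within 190 cm, so 5 shelves suffice.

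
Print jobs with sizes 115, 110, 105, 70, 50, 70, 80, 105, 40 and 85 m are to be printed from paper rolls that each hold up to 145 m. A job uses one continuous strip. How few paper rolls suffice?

7

Total = 115 + 110 + 105 + 105 + 85 + 80 + 70 + 70 + 50 + 40 = 830 m.
Lower bound: ⌈830/145⌉ = 6 paper rolls.
A packing using 7 paper rolls:
  roll 1: 115 = 115
  roll 2: 110 = 110
  roll 3: 105 + 40 = 145
  roll 4: 105 = 105
  roll 5: 85 + 50 = 135
  roll 6: 80 = 80
  roll 7: 70 + 70 = 140
No arrangement into 6 paper rolls stays within capacity, so 7 is optimal.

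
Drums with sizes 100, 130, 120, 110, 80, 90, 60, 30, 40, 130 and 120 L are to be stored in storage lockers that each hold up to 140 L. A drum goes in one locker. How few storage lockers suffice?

Total = 130 + 130 + 120 + 120 + 110 + 100 + 90 + 80 + 60 + 40 + 30 = 1010 L.
Lower bound: ⌈1010/140⌉ = 8 storage lockers.
A packing using 8 storage lockers:
  locker 1: 130 = 130
  locker 2: 130 = 130
  locker 3: 120 = 120
  locker 4: 120 = 120
  locker 5: 110 + 30 = 140
  locker 6: 100 + 40 = 140
  locker 7: 90 = 90
  locker 8: 80 + 60 = 140
This matches the lower bound, so 8 is optimal.

8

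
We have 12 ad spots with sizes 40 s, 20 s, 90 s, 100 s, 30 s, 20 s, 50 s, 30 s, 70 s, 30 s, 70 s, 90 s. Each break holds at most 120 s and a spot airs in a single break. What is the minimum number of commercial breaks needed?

Total = 100 + 90 + 90 + 70 + 70 + 50 + 40 + 30 + 30 + 30 + 20 + 20 = 640 s.
Lower bound: ⌈640/120⌉ = 6 commercial breaks.
A packing using 6 commercial breaks:
  break 1: 100 + 20 = 120
  break 2: 90 + 30 = 120
  break 3: 90 + 30 = 120
  break 4: 70 + 50 = 120
  break 5: 70 + 40 = 110
  break 6: 30 + 20 = 50
This matches the lower bound, so 6 is optimal.

6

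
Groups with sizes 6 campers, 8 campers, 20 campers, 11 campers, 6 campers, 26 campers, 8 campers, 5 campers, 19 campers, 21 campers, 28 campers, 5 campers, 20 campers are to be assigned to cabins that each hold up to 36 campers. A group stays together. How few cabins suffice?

6

Total = 28 + 26 + 21 + 20 + 20 + 19 + 11 + 8 + 8 + 6 + 6 + 5 + 5 = 183 campers.
Lower bound: ⌈183/36⌉ = 6 cabins.
A packing using 6 cabins:
  cabin 1: 28 + 8 = 36
  cabin 2: 26 + 8 = 34
  cabin 3: 21 + 11 = 32
  cabin 4: 20 + 6 + 6 = 32
  cabin 5: 20 + 5 + 5 = 30
  cabin 6: 19 = 19
This matches the lower bound, so 6 is optimal.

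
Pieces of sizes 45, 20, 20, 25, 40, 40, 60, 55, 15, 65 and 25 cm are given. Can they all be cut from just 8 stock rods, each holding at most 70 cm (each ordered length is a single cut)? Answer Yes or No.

Yes

A valid assignment using 7 stock rods:
  stock rod 1: 65 = 65
  stock rod 2: 60 = 60
  stock rod 3: 55 + 15 = 70
  stock rod 4: 45 + 25 = 70
  stock rod 5: 40 + 25 = 65
  stock rod 6: 40 + 20 = 60
  stock rod 7: 20 = 20
That uses only 7 ≤ 8, so 8 stock rods are enough.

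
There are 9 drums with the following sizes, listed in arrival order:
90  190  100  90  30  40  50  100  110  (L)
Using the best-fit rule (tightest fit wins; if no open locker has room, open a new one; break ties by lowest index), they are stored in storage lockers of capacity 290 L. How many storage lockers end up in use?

3

  90 → locker 1 (new)  [load 90/290]
  190 → locker 1  [load 280/290]
  100 → locker 2 (new)  [load 100/290]
  90 → locker 2  [load 190/290]
  30 → locker 2  [load 220/290]
  40 → locker 2  [load 260/290]
  50 → locker 3 (new)  [load 50/290]
  100 → locker 3  [load 150/290]
  110 → locker 3  [load 260/290]
3 storage lockers opened.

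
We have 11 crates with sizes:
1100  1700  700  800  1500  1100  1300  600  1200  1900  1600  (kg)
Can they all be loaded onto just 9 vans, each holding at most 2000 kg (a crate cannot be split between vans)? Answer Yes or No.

Yes

A valid assignment using 8 vans:
  van 1: 1900 = 1900
  van 2: 1700 = 1700
  van 3: 1600 = 1600
  van 4: 1500 = 1500
  van 5: 1300 + 700 = 2000
  van 6: 1200 + 800 = 2000
  van 7: 1100 + 600 = 1700
  van 8: 1100 = 1100
That uses only 8 ≤ 9, so 9 vans are enough.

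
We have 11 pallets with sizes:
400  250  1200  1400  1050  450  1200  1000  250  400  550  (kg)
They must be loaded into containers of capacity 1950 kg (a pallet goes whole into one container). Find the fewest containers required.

5

Total = 1400 + 1200 + 1200 + 1050 + 1000 + 550 + 450 + 400 + 400 + 250 + 250 = 8150 kg.
Lower bound: ⌈8150/1950⌉ = 5 containers.
A packing using 5 containers:
  container 1: 1400 + 550 = 1950
  container 2: 1200 + 450 + 250 = 1900
  container 3: 1200 + 400 + 250 = 1850
  container 4: 1050 + 400 = 1450
  container 5: 1000 = 1000
This matches the lower bound, so 5 is optimal.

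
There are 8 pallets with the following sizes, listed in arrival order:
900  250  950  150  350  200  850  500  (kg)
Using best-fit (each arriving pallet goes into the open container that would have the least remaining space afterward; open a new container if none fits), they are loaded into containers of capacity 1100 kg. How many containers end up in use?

  900 → container 1 (new)  [load 900/1100]
  250 → container 2 (new)  [load 250/1100]
  950 → container 3 (new)  [load 950/1100]
  150 → container 3  [load 1100/1100]
  350 → container 2  [load 600/1100]
  200 → container 1  [load 1100/1100]
  850 → container 4 (new)  [load 850/1100]
  500 → container 2  [load 1100/1100]
4 containers opened.

4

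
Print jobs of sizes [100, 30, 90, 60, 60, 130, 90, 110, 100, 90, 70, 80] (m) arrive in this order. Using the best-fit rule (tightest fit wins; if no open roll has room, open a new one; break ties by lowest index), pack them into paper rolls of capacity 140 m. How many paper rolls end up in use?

10

  100 → roll 1 (new)  [load 100/140]
  30 → roll 1  [load 130/140]
  90 → roll 2 (new)  [load 90/140]
  60 → roll 3 (new)  [load 60/140]
  60 → roll 3  [load 120/140]
  130 → roll 4 (new)  [load 130/140]
  90 → roll 5 (new)  [load 90/140]
  110 → roll 6 (new)  [load 110/140]
  100 → roll 7 (new)  [load 100/140]
  90 → roll 8 (new)  [load 90/140]
  70 → roll 9 (new)  [load 70/140]
  80 → roll 10 (new)  [load 80/140]
10 paper rolls opened.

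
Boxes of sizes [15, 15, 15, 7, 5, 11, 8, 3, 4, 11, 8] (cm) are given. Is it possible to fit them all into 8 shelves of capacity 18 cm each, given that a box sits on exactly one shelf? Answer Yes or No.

A valid assignment using 7 shelves:
  shelf 1: 15 + 3 = 18
  shelf 2: 15 = 15
  shelf 3: 15 = 15
  shelf 4: 11 + 7 = 18
  shelf 5: 11 + 5 = 16
  shelf 6: 8 + 8 = 16
  shelf 7: 4 = 4
That uses only 7 ≤ 8, so 8 shelves are enough.

Yes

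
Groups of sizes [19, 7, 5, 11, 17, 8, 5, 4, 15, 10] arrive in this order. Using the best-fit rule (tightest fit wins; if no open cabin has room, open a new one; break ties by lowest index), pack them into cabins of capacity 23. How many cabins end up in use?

  19 → cabin 1 (new)  [load 19/23]
  7 → cabin 2 (new)  [load 7/23]
  5 → cabin 2  [load 12/23]
  11 → cabin 2  [load 23/23]
  17 → cabin 3 (new)  [load 17/23]
  8 → cabin 4 (new)  [load 8/23]
  5 → cabin 3  [load 22/23]
  4 → cabin 1  [load 23/23]
  15 → cabin 4  [load 23/23]
  10 → cabin 5 (new)  [load 10/23]
5 cabins opened.

5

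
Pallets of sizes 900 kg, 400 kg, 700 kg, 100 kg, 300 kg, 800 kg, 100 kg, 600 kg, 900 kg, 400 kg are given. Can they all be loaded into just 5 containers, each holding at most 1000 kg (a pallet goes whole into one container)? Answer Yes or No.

No

Total = 5200 kg; ⌈5200/1000⌉ = 6.
At least 6 containers are required, but only 5 are allowed.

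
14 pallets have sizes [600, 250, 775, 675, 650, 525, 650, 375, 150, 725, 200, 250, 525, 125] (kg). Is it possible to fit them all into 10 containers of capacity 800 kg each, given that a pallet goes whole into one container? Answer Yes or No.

A valid assignment using 9 containers:
  container 1: 775 = 775
  container 2: 725 = 725
  container 3: 675 + 125 = 800
  container 4: 650 + 150 = 800
  container 5: 650 = 650
  container 6: 600 + 200 = 800
  container 7: 525 + 250 = 775
  container 8: 525 + 250 = 775
  container 9: 375 = 375
That uses only 9 ≤ 10, so 10 containers are enough.

Yes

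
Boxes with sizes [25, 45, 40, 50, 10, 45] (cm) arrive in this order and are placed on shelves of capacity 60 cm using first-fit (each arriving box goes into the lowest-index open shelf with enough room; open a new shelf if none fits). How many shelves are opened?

  25 → shelf 1 (new)  [load 25/60]
  45 → shelf 2 (new)  [load 45/60]
  40 → shelf 3 (new)  [load 40/60]
  50 → shelf 4 (new)  [load 50/60]
  10 → shelf 1  [load 35/60]
  45 → shelf 5 (new)  [load 45/60]
5 shelves opened.

5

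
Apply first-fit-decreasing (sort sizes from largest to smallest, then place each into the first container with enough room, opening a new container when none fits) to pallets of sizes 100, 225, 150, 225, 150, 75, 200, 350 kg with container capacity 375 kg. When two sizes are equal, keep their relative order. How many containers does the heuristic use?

4

Sorted descending: 350, 225, 225, 200, 150, 150, 100, 75.
  350 → container 1 (new)  [load 350/375]
  225 → container 2 (new)  [load 225/375]
  225 → container 3 (new)  [load 225/375]
  200 → container 4 (new)  [load 200/375]
  150 → container 2  [load 375/375]
  150 → container 3  [load 375/375]
  100 → container 4  [load 300/375]
  75 → container 4  [load 375/375]
4 containers opened.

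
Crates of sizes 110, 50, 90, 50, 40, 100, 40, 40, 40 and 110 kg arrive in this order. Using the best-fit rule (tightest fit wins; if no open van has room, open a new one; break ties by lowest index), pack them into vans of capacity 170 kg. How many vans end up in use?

  110 → van 1 (new)  [load 110/170]
  50 → van 1  [load 160/170]
  90 → van 2 (new)  [load 90/170]
  50 → van 2  [load 140/170]
  40 → van 3 (new)  [load 40/170]
  100 → van 3  [load 140/170]
  40 → van 4 (new)  [load 40/170]
  40 → van 4  [load 80/170]
  40 → van 4  [load 120/170]
  110 → van 5 (new)  [load 110/170]
5 vans opened.

5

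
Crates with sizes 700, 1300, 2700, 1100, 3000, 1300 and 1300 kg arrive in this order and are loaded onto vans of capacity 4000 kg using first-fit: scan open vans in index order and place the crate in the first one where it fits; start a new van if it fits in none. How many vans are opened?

4

  700 → van 1 (new)  [load 700/4000]
  1300 → van 1  [load 2000/4000]
  2700 → van 2 (new)  [load 2700/4000]
  1100 → van 1  [load 3100/4000]
  3000 → van 3 (new)  [load 3000/4000]
  1300 → van 2  [load 4000/4000]
  1300 → van 4 (new)  [load 1300/4000]
4 vans opened.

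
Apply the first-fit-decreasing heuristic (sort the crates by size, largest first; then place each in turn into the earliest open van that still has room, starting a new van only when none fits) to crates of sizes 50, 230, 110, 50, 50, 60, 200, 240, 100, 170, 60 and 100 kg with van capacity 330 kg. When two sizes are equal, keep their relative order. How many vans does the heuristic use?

5

Sorted descending: 240, 230, 200, 170, 110, 100, 100, 60, 60, 50, 50, 50.
  240 → van 1 (new)  [load 240/330]
  230 → van 2 (new)  [load 230/330]
  200 → van 3 (new)  [load 200/330]
  170 → van 4 (new)  [load 170/330]
  110 → van 3  [load 310/330]
  100 → van 2  [load 330/330]
  100 → van 4  [load 270/330]
  60 → van 1  [load 300/330]
  60 → van 4  [load 330/330]
  50 → van 5 (new)  [load 50/330]
  50 → van 5  [load 100/330]
  50 → van 5  [load 150/330]
5 vans opened.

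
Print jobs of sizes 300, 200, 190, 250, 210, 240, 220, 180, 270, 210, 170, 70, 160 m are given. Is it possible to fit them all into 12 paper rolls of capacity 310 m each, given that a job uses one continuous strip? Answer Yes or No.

Yes

A valid assignment using 12 paper rolls:
  roll 1: 300 = 300
  roll 2: 270 = 270
  roll 3: 250 = 250
  roll 4: 240 + 70 = 310
  roll 5: 220 = 220
  roll 6: 210 = 210
  roll 7: 210 = 210
  roll 8: 200 = 200
  roll 9: 190 = 190
  roll 10: 180 = 180
  roll 11: 170 = 170
  roll 12: 160 = 160
Every load is within 310 m, so 12 paper rolls suffice.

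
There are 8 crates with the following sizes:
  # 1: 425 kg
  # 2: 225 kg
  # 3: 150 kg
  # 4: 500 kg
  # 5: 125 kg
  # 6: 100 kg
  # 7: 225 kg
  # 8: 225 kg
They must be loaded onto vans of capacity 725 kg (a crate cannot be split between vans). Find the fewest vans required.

Total = 500 + 425 + 225 + 225 + 225 + 150 + 125 + 100 = 1975 kg.
Lower bound: ⌈1975/725⌉ = 3 vans.
A packing using 3 vans:
  van 1: 500 + 225 = 725
  van 2: 425 + 225 = 650
  van 3: 225 + 150 + 125 + 100 = 600
This matches the lower bound, so 3 is optimal.

3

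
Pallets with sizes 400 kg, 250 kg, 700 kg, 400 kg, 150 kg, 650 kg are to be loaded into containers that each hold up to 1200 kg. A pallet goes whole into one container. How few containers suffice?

Total = 700 + 650 + 400 + 400 + 250 + 150 = 2550 kg.
Lower bound: ⌈2550/1200⌉ = 3 containers.
A packing using 3 containers:
  container 1: 700 + 400 = 1100
  container 2: 650 + 400 + 150 = 1200
  container 3: 250 = 250
This matches the lower bound, so 3 is optimal.

3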